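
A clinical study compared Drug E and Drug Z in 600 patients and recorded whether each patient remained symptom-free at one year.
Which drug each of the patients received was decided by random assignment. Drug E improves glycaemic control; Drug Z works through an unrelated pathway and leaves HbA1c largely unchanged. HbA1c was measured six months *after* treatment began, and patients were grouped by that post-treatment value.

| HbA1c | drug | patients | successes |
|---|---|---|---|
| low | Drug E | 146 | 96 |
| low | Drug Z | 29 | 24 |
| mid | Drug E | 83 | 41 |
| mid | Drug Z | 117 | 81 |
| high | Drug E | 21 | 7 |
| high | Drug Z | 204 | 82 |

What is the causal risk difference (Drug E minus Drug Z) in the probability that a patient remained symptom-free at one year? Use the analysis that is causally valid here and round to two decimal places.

Stratifying would compare drugs among patients the drugs themselves sorted into HbA1c groups — a form of selection on an intermediate. The unconditioned pooled rates give the total causal effect.
The causal difference is the pooled difference: 0.576 − 0.534 = +0.042.

+0.04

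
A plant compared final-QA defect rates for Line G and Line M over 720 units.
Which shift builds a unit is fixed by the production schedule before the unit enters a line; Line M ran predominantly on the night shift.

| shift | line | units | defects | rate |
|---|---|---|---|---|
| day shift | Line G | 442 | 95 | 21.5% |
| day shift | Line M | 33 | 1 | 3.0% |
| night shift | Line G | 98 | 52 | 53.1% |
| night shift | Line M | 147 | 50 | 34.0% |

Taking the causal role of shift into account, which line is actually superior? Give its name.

Line M

The stratified and pooled comparisons disagree (Line M wins within each shift; Line G wins overall), so the answer turns on the causal role of shift.
Nothing the line does changes shift; the imbalance is an allocation artefact. With shift also predicting the outcome, the pooled figure is confounded, and the within-stratum comparison is the causal one.
Within each level — day shift: 21.5% vs 3.0%; night shift: 53.1% vs 34.0% — Line M is lower every time.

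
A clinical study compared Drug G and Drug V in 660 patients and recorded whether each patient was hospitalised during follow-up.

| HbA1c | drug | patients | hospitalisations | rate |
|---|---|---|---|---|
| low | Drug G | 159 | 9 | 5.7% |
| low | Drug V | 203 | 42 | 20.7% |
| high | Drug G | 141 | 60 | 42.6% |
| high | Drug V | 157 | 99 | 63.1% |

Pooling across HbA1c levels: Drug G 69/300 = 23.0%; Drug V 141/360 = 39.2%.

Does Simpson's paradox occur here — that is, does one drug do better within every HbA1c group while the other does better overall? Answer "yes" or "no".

Within each HbA1c level (low 5.7% vs 20.7%; high 42.6% vs 63.1%), Drug G has the lower rate every time. Pooled: 23.0% vs 39.2% — Drug G has the lower rate overall. They agree.

no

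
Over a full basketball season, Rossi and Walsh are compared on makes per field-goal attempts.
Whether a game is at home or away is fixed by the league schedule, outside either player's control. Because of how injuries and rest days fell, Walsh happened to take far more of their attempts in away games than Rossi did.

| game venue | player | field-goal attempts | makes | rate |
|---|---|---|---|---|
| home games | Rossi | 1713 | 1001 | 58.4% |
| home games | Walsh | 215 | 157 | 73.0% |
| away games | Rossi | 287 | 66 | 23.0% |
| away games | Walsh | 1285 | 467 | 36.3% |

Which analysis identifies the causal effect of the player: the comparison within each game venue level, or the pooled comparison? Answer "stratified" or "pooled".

The stratified and pooled comparisons disagree (Walsh wins within each game venue; Rossi wins overall), so the answer turns on the causal role of game venue.
The imbalance in game venue arose from how field-goal attempts were allocated, not from anything the player did; and game venue independently affects the outcome. The pooled gap is confounded — condition on game venue.
Within each level — home games: 58.4% vs 73.0%; away games: 23.0% vs 36.3% — Walsh is higher every time.

stratified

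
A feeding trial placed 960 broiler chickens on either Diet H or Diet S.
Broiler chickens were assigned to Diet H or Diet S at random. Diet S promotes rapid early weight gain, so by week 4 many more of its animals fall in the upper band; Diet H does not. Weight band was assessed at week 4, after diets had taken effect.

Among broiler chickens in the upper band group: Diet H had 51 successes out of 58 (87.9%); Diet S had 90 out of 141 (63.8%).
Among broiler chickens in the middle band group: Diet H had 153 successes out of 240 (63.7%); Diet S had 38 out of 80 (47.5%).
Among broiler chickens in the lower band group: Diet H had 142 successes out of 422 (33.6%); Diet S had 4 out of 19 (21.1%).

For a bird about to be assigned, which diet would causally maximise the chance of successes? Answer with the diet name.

The distribution of week-4 weight band is itself part of what the diet does — it is an intermediate outcome. Holding it fixed would remove that part of the effect; the total effect is the pooled difference.
Pooled: Diet H 48.1% vs Diet S 55.0%; Diet S is higher overall.

Diet S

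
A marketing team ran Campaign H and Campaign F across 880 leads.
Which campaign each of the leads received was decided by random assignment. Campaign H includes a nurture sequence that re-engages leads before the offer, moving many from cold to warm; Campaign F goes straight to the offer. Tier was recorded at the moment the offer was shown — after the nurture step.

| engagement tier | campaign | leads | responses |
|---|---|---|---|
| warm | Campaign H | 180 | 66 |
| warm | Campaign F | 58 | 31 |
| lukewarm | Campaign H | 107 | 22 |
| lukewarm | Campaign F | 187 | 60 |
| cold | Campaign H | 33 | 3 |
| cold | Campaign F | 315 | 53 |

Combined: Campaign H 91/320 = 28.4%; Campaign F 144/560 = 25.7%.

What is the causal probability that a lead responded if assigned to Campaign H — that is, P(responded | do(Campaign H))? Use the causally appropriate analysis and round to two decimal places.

0.28

Campaign F is higher inside every engagement tier stratum but Campaign H is higher in aggregate. Whether to stratify depends on how engagement tier relates to the campaign.
Engagement tier is recorded after the campaign and is itself shifted by it — it sits on the causal path from campaign to outcome. Conditioning on a mediator would strip out part of the effect we want; the pooled comparison gives the total causal effect.
So P(outcome | do(Campaign H)) is just the pooled rate for Campaign H: 91/320 = 0.284.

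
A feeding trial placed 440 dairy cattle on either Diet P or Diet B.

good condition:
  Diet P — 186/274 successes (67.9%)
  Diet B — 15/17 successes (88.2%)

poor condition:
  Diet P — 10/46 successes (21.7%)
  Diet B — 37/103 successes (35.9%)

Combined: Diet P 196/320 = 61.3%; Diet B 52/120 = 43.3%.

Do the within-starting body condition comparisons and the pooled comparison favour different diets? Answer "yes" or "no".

Within each starting body condition level (good condition 67.9% vs 88.2%; poor condition 21.7% vs 35.9%), Diet B has the higher rate every time. Pooled: 61.3% vs 43.3% — Diet P has the higher rate overall. The two comparisons disagree.

yes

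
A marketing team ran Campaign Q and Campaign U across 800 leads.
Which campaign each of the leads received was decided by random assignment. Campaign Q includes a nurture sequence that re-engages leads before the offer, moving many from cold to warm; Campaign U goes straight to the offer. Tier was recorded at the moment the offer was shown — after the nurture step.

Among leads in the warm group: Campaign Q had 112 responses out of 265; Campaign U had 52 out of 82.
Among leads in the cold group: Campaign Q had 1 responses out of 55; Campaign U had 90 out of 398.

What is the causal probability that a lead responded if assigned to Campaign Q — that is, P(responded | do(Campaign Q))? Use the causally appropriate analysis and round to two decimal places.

0.35

Campaign U is higher inside every engagement tier stratum but Campaign Q is higher in aggregate. Whether to stratify depends on how engagement tier relates to the campaign.
Stratifying would compare campaigns among leads the campaigns themselves sorted into engagement tier groups — a form of selection on an intermediate. The unconditioned pooled rates give the total causal effect.
So P(outcome | do(Campaign Q)) is just the pooled rate for Campaign Q: 113/320 = 0.353.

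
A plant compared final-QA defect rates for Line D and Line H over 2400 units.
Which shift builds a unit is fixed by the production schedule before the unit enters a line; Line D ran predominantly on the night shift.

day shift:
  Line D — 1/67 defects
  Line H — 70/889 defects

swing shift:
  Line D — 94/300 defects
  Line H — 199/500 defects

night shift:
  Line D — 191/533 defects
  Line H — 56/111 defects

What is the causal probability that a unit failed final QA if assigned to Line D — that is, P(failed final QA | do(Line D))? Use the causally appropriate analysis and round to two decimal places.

The imbalance in shift arose from how units were allocated, not from anything the line did; and shift independently affects the outcome. The pooled gap is confounded — condition on shift.
Standardising Line D to the population shift mix: 0.398·1/67 + 0.333·94/300 + 0.268·191/533 = 0.207.

0.21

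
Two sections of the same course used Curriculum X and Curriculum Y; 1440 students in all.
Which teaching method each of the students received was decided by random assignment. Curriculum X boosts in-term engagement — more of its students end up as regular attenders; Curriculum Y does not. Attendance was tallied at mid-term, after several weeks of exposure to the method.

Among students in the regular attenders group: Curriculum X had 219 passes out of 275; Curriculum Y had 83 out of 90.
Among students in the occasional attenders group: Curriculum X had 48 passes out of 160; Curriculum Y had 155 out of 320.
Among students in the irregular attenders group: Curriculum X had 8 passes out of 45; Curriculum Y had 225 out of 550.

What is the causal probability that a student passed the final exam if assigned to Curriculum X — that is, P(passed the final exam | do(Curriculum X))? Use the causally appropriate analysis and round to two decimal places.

0.57

Because the teaching method influences mid-term attendance, mid-term attendance is a post-treatment mediator, not a confounder. Stratifying on it would bias the estimate; the causal effect is the crude pooled difference.
So P(outcome | do(Curriculum X)) is just the pooled rate for Curriculum X: 275/480 = 0.573.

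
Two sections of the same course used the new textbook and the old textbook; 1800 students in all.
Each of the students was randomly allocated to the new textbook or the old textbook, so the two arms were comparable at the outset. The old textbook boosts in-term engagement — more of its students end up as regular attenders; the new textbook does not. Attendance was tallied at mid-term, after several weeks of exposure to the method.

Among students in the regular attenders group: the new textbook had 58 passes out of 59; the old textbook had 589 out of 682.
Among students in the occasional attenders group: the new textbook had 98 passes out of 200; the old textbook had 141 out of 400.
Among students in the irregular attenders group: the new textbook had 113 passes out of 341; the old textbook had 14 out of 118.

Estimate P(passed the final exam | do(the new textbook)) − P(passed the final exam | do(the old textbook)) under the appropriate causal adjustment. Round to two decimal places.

Mid-term attendance lies on the pathway teaching method → mid-term attendance → outcome, so adjusting for it blocks the indirect effect. For the total causal effect of teaching method, use the unadjusted pooled rates.
The causal difference is the pooled difference: 0.448 − 0.620 = -0.172.

-0.17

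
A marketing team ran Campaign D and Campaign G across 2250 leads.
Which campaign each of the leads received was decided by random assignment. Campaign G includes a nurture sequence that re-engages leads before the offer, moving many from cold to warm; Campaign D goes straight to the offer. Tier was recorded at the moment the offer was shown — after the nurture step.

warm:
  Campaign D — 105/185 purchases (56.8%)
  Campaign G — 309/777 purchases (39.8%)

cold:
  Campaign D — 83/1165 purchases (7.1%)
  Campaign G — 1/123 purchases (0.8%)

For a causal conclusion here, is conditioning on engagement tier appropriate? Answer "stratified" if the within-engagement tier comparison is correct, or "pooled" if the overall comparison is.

pooled

Engagement tier here is a post-treatment variable shaped by the campaign; conditioning on it would introduce bias rather than remove it. The overall comparison is the causal one.
Pooled: Campaign D 13.9% vs Campaign G 34.4%; Campaign G is higher overall.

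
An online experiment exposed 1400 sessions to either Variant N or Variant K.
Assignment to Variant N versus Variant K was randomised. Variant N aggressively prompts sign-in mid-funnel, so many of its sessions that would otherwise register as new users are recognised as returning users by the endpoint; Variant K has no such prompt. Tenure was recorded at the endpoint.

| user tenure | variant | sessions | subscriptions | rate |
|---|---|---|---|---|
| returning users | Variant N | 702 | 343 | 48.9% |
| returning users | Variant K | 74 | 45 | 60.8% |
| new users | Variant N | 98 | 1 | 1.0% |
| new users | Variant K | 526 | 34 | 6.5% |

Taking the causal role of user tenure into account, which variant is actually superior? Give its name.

Stratifying would compare variants among sessions the variants themselves sorted into user tenure groups — a form of selection on an intermediate. The unconditioned pooled rates give the total causal effect.
Pooled: Variant N 43.0% vs Variant K 13.2%; Variant N is higher overall.

Variant N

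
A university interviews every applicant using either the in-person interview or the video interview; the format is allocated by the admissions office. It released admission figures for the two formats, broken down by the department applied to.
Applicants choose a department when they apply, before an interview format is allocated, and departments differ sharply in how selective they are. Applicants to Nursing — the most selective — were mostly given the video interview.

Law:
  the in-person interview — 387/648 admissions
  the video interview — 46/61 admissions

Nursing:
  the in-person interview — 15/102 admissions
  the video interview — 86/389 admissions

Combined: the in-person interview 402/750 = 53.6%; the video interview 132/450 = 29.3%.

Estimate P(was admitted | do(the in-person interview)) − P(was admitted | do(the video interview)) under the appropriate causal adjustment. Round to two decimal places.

the video interview is higher inside every department stratum but the in-person interview is higher in aggregate. Whether to stratify depends on how department relates to the interview format.
Department satisfies the back-door criterion: it is not a descendant of the interview format, and it blocks the spurious path from interview format to outcome. Adjusting for it (i.e., using the within-department rates) gives the causal effect.
Adjusting over the population distribution of department: 0.591·(0.597−0.754) + 0.409·(0.147−0.221) = -0.123.

-0.12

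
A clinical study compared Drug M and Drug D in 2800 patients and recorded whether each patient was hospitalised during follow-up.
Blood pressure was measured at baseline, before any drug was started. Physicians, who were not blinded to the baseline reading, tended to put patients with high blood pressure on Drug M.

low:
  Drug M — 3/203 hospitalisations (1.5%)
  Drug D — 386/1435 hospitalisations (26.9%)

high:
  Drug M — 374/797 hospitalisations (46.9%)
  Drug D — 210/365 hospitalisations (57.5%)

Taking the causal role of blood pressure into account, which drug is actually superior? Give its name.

Drug M

Here blood pressure is a common cause — it drives both which drug a case falls under and the outcome. The crude comparison mixes populations; the stratum-specific rates are the causally relevant ones.
Within each level — low: 1.5% vs 26.9%; high: 46.9% vs 57.5% — Drug M is lower every time.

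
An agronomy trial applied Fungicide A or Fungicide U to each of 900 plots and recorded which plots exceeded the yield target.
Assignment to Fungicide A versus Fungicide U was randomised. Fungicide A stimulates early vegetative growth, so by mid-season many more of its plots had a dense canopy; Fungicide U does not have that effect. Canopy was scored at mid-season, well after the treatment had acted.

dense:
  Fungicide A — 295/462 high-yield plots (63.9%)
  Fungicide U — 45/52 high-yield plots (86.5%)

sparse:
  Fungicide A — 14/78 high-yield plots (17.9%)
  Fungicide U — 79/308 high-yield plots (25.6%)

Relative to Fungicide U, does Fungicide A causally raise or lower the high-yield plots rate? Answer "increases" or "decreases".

The stratified and pooled comparisons disagree (Fungicide U wins within each mid-season canopy; Fungicide A wins overall), so the answer turns on the causal role of mid-season canopy.
Because the fungicide influences mid-season canopy, mid-season canopy is a post-treatment mediator, not a confounder. Stratifying on it would bias the estimate; the causal effect is the crude pooled difference.
Pooled: Fungicide A 57.2% vs Fungicide U 34.4%; Fungicide A is higher overall.

increases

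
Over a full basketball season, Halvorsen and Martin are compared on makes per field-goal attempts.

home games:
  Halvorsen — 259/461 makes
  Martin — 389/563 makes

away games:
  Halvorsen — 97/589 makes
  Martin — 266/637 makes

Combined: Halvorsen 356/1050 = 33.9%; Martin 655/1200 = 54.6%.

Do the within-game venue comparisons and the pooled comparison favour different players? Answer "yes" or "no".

Within each game venue level (home games 56.2% vs 69.1%; away games 16.5% vs 41.8%), Martin has the higher rate every time. Pooled: 33.9% vs 54.6% — Martin has the higher rate overall. They agree.

no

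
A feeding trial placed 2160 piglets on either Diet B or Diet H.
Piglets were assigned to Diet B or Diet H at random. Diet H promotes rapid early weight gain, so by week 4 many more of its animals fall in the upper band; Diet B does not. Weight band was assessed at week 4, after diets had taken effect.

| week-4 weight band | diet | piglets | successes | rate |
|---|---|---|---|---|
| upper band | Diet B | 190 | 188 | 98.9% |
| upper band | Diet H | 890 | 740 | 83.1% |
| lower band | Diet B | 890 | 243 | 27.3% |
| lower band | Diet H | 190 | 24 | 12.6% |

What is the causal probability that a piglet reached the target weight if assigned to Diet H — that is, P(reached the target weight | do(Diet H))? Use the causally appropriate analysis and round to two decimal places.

Week-4 weight band is downstream of the diet. One should not condition on a consequence of treatment, so the overall rates are the right comparison.
So P(outcome | do(Diet H)) is just the pooled rate for Diet H: 764/1080 = 0.707.

0.71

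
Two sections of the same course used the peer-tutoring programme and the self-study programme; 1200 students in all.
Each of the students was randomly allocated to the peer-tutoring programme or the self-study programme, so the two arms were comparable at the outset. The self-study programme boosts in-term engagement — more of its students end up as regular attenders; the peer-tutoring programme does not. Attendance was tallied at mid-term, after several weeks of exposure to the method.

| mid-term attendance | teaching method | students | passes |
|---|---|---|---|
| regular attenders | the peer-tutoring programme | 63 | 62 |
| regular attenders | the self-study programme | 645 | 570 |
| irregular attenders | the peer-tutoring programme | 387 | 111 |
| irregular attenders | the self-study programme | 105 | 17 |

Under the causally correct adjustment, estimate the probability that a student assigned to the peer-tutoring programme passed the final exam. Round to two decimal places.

The mid-term attendance-specific comparison favours the peer-tutoring programme throughout, but the pooled figures favour the self-study programme. The question is whether to condition on mid-term attendance.
The distribution of mid-term attendance is itself part of what the teaching method does — it is an intermediate outcome. Holding it fixed would remove that part of the effect; the total effect is the pooled difference.
So P(outcome | do(the peer-tutoring programme)) is just the pooled rate for the peer-tutoring programme: 173/450 = 0.384.

0.38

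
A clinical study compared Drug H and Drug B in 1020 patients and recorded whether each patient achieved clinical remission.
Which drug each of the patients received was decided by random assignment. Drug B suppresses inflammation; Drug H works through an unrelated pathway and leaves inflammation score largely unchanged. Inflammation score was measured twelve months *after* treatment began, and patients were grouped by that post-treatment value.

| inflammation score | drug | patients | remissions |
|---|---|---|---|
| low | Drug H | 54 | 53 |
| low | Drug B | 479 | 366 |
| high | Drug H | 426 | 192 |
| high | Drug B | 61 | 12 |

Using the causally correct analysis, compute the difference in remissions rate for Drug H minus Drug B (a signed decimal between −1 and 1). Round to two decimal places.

-0.19

Inflammation score is recorded after the drug and is itself shifted by it — it sits on the causal path from drug to outcome. Conditioning on a mediator would strip out part of the effect we want; the pooled comparison gives the total causal effect.
The causal difference is the pooled difference: 0.510 − 0.700 = -0.190.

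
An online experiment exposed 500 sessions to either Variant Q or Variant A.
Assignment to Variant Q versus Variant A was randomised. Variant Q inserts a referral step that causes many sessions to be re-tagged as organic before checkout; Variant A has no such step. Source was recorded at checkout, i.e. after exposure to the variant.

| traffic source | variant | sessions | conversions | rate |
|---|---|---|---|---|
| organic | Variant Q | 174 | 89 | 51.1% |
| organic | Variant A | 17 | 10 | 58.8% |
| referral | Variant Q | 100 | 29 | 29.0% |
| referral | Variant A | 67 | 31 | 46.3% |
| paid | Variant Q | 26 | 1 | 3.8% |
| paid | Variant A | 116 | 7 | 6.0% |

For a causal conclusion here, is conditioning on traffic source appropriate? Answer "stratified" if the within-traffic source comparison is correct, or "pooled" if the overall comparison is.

Within every traffic source level Variant A has the higher rate, yet pooled Variant Q does — Simpson's reversal.
Traffic source here is a post-treatment variable shaped by the variant; conditioning on it would introduce bias rather than remove it. The overall comparison is the causal one.
Pooled: Variant Q 39.7% vs Variant A 24.0%; Variant Q is higher overall.

pooled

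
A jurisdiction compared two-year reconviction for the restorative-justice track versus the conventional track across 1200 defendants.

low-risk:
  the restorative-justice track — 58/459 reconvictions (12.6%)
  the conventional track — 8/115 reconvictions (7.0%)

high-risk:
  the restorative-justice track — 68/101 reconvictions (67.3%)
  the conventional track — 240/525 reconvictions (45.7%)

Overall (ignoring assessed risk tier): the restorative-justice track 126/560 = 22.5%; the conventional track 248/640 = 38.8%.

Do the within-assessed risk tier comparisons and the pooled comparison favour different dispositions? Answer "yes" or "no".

Within each assessed risk tier level (low-risk 12.6% vs 7.0%; high-risk 67.3% vs 45.7%), the conventional track has the lower rate every time. Pooled: 22.5% vs 38.8% — the restorative-justice track has the lower rate overall. The two comparisons disagree.

yes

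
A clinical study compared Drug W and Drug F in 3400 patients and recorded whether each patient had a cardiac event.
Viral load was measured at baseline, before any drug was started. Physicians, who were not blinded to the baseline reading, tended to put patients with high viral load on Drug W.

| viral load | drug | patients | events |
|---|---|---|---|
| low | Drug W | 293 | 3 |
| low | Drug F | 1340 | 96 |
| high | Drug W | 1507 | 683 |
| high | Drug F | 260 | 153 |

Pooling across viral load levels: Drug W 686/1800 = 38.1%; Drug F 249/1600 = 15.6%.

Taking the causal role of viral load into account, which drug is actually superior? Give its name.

The viral load-specific comparison favours Drug W throughout, but the pooled figures favour Drug F. The question is whether to condition on viral load.
Viral load differs across drugs for reasons unrelated to any effect of the drug itself, and it separately predicts the outcome — a classic confounder. We must compare within viral load levels.
Within each level — low: 1.0% vs 7.2%; high: 45.3% vs 58.8% — Drug W is lower every time.

Drug W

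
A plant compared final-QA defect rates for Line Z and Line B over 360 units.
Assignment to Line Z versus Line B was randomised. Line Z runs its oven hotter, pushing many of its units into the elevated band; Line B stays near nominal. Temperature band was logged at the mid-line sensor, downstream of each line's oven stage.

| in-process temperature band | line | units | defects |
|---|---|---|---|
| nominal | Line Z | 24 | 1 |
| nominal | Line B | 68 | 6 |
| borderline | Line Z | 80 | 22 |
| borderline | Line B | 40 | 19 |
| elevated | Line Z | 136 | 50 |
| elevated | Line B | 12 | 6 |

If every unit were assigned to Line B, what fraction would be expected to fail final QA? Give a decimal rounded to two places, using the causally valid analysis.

0.26

Stratifying would compare lines among units the lines themselves sorted into in-process temperature band groups — a form of selection on an intermediate. The unconditioned pooled rates give the total causal effect.
So P(outcome | do(Line B)) is just the pooled rate for Line B: 31/120 = 0.258.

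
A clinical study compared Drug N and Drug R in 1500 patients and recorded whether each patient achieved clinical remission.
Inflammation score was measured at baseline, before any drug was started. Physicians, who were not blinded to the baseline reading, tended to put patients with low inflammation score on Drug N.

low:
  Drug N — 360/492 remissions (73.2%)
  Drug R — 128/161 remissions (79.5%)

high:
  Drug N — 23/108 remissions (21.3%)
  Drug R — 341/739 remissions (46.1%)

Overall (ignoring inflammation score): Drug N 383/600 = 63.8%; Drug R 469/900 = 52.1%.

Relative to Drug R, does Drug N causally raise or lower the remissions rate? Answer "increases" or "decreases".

Drug R is higher inside every inflammation score stratum but Drug N is higher in aggregate. Whether to stratify depends on how inflammation score relates to the drug.
Here inflammation score is a common cause — it drives both which drug a case falls under and the outcome. The crude comparison mixes populations; the stratum-specific rates are the causally relevant ones.
Within each level — low: 73.2% vs 79.5%; high: 21.3% vs 46.1% — Drug R is higher every time.

decreases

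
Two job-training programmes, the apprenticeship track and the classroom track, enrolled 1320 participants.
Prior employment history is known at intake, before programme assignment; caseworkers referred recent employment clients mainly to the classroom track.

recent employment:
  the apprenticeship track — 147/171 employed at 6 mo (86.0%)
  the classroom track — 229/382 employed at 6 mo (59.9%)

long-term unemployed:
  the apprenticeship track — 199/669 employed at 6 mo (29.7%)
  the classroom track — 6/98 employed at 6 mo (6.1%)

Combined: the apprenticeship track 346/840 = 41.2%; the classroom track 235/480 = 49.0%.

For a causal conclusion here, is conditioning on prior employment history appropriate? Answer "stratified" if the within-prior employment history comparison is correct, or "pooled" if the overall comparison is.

stratified

Nothing the programme does changes prior employment history; the imbalance is an allocation artefact. With prior employment history also predicting the outcome, the pooled figure is confounded, and the within-stratum comparison is the causal one.
Within each level — recent employment: 86.0% vs 59.9%; long-term unemployed: 29.7% vs 6.1% — the apprenticeship track is higher every time.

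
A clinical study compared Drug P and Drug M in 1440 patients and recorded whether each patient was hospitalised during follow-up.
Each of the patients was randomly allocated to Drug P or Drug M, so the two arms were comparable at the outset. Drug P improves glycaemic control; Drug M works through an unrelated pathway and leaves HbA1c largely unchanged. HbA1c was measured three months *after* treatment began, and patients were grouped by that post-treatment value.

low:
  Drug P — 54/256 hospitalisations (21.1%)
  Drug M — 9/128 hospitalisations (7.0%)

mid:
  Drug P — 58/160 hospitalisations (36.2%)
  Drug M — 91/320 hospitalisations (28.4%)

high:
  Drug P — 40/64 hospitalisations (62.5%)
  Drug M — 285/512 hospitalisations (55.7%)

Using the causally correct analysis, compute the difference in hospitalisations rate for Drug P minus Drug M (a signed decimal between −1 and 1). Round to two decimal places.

-0.08

Stratifying would compare drugs among patients the drugs themselves sorted into HbA1c groups — a form of selection on an intermediate. The unconditioned pooled rates give the total causal effect.
The causal difference is the pooled difference: 0.317 − 0.401 = -0.084.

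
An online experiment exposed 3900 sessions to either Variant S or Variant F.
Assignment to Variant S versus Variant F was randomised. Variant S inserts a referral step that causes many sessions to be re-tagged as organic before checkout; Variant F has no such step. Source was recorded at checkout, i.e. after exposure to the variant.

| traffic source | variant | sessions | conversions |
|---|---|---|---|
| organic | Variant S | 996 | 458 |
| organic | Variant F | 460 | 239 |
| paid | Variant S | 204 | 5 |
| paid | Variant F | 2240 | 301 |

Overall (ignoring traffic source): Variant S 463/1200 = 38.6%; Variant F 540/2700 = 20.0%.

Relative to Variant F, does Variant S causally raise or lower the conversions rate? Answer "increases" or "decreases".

The traffic source-specific comparison favours Variant F throughout, but the pooled figures favour Variant S. The question is whether to condition on traffic source.
Traffic source is downstream of the variant. One should not condition on a consequence of treatment, so the overall rates are the right comparison.
Pooled: Variant S 38.6% vs Variant F 20.0%; Variant S is higher overall.

increases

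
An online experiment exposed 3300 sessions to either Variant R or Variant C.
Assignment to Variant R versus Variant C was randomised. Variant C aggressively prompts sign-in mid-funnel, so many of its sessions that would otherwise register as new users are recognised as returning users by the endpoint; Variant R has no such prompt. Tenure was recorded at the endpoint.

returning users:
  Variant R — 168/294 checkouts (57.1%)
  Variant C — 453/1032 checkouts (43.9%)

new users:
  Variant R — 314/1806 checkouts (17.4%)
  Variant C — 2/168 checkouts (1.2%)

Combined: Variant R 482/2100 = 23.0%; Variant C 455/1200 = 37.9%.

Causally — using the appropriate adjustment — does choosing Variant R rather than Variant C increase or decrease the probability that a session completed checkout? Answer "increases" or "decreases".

User tenure lies on the pathway variant → user tenure → outcome, so adjusting for it blocks the indirect effect. For the total causal effect of variant, use the unadjusted pooled rates.
Pooled: Variant R 23.0% vs Variant C 37.9%; Variant C is higher overall.

decreases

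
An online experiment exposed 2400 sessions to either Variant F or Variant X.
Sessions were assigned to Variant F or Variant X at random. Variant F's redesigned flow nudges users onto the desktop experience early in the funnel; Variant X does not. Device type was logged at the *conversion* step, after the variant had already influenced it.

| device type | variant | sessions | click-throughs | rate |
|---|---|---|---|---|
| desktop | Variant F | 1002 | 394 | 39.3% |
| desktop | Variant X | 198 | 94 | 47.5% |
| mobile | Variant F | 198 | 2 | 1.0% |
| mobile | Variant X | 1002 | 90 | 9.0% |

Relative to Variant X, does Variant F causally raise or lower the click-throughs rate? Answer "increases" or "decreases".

increases

Within every device type level Variant X has the higher rate, yet pooled Variant F does — Simpson's reversal.
Stratifying would compare variants among sessions the variants themselves sorted into device type groups — a form of selection on an intermediate. The unconditioned pooled rates give the total causal effect.
Pooled: Variant F 33.0% vs Variant X 15.3%; Variant F is higher overall.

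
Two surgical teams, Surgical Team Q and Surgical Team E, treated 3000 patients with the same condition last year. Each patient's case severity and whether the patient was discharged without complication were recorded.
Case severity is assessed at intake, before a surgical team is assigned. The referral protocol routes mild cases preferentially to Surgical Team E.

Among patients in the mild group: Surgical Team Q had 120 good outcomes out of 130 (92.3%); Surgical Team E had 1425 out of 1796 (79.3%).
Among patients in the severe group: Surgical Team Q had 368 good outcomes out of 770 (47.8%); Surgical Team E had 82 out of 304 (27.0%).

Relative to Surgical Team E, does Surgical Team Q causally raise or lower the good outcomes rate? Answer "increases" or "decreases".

The stratified and pooled comparisons disagree (Surgical Team Q wins within each case severity; Surgical Team E wins overall), so the answer turns on the causal role of case severity.
The imbalance in case severity arose from how patients were allocated, not from anything the surgical team did; and case severity independently affects the outcome. The pooled gap is confounded — condition on case severity.
Within each level — mild: 92.3% vs 79.3%; severe: 47.8% vs 27.0% — Surgical Team Q is higher every time.

increases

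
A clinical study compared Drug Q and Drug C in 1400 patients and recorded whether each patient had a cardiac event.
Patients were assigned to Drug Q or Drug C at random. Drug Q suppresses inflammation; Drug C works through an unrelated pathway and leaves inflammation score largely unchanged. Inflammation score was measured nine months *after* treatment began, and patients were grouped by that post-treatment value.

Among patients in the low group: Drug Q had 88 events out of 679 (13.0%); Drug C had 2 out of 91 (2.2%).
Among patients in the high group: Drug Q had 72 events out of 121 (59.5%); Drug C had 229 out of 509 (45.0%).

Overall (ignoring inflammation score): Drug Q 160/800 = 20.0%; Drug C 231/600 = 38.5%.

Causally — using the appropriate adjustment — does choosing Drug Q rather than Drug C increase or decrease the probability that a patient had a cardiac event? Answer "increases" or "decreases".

decreases

Inflammation score lies on the pathway drug → inflammation score → outcome, so adjusting for it blocks the indirect effect. For the total causal effect of drug, use the unadjusted pooled rates.
Pooled: Drug Q 20.0% vs Drug C 38.5%; Drug Q is lower overall.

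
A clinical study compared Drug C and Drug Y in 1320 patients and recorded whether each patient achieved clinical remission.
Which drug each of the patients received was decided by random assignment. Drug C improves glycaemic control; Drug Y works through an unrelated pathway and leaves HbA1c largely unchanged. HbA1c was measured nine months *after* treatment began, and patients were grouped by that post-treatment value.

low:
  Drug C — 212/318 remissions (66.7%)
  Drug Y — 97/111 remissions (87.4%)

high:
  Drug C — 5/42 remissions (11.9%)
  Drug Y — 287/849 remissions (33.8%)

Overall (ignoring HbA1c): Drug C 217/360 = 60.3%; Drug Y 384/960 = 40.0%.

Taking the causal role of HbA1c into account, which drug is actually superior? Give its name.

The stratified and pooled comparisons disagree (Drug Y wins within each HbA1c; Drug C wins overall), so the answer turns on the causal role of HbA1c.
HbA1c lies on the pathway drug → HbA1c → outcome, so adjusting for it blocks the indirect effect. For the total causal effect of drug, use the unadjusted pooled rates.
Pooled: Drug C 60.3% vs Drug Y 40.0%; Drug C is higher overall.

Drug C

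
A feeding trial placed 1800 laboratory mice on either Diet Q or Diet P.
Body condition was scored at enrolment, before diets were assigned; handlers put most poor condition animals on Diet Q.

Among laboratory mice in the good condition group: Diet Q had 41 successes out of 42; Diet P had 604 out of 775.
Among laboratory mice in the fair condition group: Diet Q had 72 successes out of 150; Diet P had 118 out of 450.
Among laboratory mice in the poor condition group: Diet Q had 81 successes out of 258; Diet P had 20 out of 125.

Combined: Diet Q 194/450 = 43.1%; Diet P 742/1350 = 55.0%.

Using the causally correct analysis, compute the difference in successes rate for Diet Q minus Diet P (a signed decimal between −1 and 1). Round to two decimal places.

+0.19

Since starting body condition is a pre-existing factor (not a product of the diet) and it affects the outcome on its own, it is a confounder. The stratified rates, not the pooled rate, identify the causal effect.
Adjusting over the population distribution of starting body condition: 0.454·(0.976−0.779) + 0.333·(0.480−0.262) + 0.213·(0.314−0.160) = +0.195.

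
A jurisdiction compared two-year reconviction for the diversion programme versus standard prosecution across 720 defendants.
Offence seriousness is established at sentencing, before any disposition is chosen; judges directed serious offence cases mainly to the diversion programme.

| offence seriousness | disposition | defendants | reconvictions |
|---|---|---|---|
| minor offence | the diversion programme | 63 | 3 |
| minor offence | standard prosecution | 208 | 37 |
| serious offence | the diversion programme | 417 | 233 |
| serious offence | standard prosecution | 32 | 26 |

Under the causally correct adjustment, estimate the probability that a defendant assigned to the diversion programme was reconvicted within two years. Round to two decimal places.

0.37

Here offence seriousness is a common cause — it drives both which disposition a case falls under and the outcome. The crude comparison mixes populations; the stratum-specific rates are the causally relevant ones.
Standardising the diversion programme to the population offence seriousness mix: 0.376·3/63 + 0.624·233/417 = 0.366.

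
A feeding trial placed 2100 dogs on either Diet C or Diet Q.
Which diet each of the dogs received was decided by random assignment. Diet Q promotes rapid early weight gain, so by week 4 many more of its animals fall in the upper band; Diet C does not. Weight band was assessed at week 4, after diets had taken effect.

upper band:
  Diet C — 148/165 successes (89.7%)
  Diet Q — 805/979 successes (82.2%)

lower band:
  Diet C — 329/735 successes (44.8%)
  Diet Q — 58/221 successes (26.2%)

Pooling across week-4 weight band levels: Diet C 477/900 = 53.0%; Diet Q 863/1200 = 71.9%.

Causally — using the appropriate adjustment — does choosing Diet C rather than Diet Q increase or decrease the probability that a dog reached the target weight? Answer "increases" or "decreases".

Week-4 weight band here is a post-treatment variable shaped by the diet; conditioning on it would introduce bias rather than remove it. The overall comparison is the causal one.
Pooled: Diet C 53.0% vs Diet Q 71.9%; Diet Q is higher overall.

decreases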